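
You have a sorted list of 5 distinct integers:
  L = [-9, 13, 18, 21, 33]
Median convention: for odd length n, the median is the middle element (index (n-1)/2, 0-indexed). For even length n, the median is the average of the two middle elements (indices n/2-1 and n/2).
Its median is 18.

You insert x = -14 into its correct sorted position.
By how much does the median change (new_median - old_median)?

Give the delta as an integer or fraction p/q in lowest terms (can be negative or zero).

Answer: -5/2

Derivation:
Old median = 18
After inserting x = -14: new sorted = [-14, -9, 13, 18, 21, 33]
New median = 31/2
Delta = 31/2 - 18 = -5/2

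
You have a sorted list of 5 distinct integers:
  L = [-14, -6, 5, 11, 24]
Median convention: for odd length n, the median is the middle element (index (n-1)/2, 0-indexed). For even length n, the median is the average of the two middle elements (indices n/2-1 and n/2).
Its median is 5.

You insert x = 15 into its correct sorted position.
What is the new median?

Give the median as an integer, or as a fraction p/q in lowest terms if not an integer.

Old list (sorted, length 5): [-14, -6, 5, 11, 24]
Old median = 5
Insert x = 15
Old length odd (5). Middle was index 2 = 5.
New length even (6). New median = avg of two middle elements.
x = 15: 4 elements are < x, 1 elements are > x.
New sorted list: [-14, -6, 5, 11, 15, 24]
New median = 8

Answer: 8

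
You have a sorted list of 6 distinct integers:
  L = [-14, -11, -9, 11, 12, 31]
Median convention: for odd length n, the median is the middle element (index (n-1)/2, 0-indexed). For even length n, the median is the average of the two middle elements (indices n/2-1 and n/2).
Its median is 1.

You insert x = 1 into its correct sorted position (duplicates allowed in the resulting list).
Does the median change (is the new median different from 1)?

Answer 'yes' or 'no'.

Answer: no

Derivation:
Old median = 1
Insert x = 1
New median = 1
Changed? no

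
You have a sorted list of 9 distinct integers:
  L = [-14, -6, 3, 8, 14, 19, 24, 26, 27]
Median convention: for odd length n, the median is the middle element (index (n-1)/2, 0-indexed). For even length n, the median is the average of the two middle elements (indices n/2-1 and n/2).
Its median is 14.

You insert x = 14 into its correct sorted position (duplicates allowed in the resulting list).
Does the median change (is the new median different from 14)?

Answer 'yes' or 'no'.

Old median = 14
Insert x = 14
New median = 14
Changed? no

Answer: no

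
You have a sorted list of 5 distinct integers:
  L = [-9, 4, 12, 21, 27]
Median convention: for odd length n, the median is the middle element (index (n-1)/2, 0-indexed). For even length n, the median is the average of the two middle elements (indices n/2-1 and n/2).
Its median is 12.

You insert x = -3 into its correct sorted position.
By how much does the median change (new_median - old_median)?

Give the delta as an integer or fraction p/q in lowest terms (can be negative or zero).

Old median = 12
After inserting x = -3: new sorted = [-9, -3, 4, 12, 21, 27]
New median = 8
Delta = 8 - 12 = -4

Answer: -4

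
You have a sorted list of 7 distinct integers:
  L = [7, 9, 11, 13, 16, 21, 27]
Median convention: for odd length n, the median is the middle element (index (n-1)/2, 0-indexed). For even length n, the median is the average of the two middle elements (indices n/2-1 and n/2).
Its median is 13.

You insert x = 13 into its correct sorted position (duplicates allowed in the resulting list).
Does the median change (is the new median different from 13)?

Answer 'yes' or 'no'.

Answer: no

Derivation:
Old median = 13
Insert x = 13
New median = 13
Changed? no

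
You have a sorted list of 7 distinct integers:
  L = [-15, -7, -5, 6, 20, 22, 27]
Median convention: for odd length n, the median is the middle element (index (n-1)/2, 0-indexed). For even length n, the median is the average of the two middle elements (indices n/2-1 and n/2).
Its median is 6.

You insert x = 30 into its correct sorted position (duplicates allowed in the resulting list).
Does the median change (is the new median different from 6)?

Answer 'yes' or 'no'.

Old median = 6
Insert x = 30
New median = 13
Changed? yes

Answer: yes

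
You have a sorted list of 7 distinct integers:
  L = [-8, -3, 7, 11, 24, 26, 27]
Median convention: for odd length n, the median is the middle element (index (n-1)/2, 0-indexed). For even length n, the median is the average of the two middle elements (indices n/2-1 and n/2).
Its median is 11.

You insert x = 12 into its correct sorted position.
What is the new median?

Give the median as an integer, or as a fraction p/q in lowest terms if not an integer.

Answer: 23/2

Derivation:
Old list (sorted, length 7): [-8, -3, 7, 11, 24, 26, 27]
Old median = 11
Insert x = 12
Old length odd (7). Middle was index 3 = 11.
New length even (8). New median = avg of two middle elements.
x = 12: 4 elements are < x, 3 elements are > x.
New sorted list: [-8, -3, 7, 11, 12, 24, 26, 27]
New median = 23/2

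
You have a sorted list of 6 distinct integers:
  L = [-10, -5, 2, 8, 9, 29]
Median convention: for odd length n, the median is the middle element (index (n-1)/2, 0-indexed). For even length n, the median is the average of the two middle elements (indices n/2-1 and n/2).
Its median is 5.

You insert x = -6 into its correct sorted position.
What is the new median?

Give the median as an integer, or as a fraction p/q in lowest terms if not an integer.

Old list (sorted, length 6): [-10, -5, 2, 8, 9, 29]
Old median = 5
Insert x = -6
Old length even (6). Middle pair: indices 2,3 = 2,8.
New length odd (7). New median = single middle element.
x = -6: 1 elements are < x, 5 elements are > x.
New sorted list: [-10, -6, -5, 2, 8, 9, 29]
New median = 2

Answer: 2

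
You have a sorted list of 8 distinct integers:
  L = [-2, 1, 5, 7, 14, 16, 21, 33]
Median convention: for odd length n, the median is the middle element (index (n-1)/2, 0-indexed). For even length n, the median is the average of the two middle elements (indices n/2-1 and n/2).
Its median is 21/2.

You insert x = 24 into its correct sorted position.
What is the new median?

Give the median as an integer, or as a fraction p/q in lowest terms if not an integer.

Answer: 14

Derivation:
Old list (sorted, length 8): [-2, 1, 5, 7, 14, 16, 21, 33]
Old median = 21/2
Insert x = 24
Old length even (8). Middle pair: indices 3,4 = 7,14.
New length odd (9). New median = single middle element.
x = 24: 7 elements are < x, 1 elements are > x.
New sorted list: [-2, 1, 5, 7, 14, 16, 21, 24, 33]
New median = 14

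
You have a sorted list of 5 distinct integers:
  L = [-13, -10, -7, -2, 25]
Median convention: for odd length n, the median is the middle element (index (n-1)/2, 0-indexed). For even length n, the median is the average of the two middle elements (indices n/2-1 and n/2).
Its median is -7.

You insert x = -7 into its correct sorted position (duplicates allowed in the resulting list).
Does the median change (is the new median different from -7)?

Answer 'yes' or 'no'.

Old median = -7
Insert x = -7
New median = -7
Changed? no

Answer: no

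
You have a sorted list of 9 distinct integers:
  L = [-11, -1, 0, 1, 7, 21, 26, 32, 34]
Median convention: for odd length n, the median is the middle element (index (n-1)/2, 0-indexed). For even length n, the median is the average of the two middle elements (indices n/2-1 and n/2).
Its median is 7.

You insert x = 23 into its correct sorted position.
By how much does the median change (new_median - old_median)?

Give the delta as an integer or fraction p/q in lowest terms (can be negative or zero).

Old median = 7
After inserting x = 23: new sorted = [-11, -1, 0, 1, 7, 21, 23, 26, 32, 34]
New median = 14
Delta = 14 - 7 = 7

Answer: 7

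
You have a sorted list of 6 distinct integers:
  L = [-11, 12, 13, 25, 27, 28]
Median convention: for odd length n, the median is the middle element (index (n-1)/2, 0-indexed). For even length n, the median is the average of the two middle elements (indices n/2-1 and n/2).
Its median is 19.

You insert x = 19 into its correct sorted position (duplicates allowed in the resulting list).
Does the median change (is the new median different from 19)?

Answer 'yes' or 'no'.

Answer: no

Derivation:
Old median = 19
Insert x = 19
New median = 19
Changed? no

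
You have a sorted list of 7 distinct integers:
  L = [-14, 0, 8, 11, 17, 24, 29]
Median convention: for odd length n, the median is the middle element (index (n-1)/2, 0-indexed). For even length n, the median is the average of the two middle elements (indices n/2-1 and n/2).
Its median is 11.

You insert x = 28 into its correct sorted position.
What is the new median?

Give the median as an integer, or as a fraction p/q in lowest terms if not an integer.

Old list (sorted, length 7): [-14, 0, 8, 11, 17, 24, 29]
Old median = 11
Insert x = 28
Old length odd (7). Middle was index 3 = 11.
New length even (8). New median = avg of two middle elements.
x = 28: 6 elements are < x, 1 elements are > x.
New sorted list: [-14, 0, 8, 11, 17, 24, 28, 29]
New median = 14

Answer: 14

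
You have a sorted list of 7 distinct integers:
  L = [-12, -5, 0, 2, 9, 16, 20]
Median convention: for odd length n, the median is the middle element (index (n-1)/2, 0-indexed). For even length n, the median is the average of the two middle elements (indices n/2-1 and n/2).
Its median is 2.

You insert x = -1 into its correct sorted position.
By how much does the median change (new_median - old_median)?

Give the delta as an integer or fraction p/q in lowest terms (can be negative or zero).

Answer: -1

Derivation:
Old median = 2
After inserting x = -1: new sorted = [-12, -5, -1, 0, 2, 9, 16, 20]
New median = 1
Delta = 1 - 2 = -1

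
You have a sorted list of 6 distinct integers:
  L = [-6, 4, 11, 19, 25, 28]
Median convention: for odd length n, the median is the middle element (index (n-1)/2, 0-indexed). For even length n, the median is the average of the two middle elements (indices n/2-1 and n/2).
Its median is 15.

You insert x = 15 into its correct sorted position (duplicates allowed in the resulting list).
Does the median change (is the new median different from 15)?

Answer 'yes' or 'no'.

Answer: no

Derivation:
Old median = 15
Insert x = 15
New median = 15
Changed? no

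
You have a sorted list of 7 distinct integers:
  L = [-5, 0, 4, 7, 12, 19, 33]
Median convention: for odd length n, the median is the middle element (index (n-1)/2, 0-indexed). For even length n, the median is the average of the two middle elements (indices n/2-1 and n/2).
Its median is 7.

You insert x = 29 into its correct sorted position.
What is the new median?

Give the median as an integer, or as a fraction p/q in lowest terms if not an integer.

Old list (sorted, length 7): [-5, 0, 4, 7, 12, 19, 33]
Old median = 7
Insert x = 29
Old length odd (7). Middle was index 3 = 7.
New length even (8). New median = avg of two middle elements.
x = 29: 6 elements are < x, 1 elements are > x.
New sorted list: [-5, 0, 4, 7, 12, 19, 29, 33]
New median = 19/2

Answer: 19/2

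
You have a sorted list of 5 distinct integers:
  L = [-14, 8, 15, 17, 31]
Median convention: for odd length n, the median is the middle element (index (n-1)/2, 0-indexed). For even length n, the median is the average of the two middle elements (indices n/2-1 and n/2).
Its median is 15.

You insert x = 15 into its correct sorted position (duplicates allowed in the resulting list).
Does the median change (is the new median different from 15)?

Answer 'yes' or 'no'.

Answer: no

Derivation:
Old median = 15
Insert x = 15
New median = 15
Changed? no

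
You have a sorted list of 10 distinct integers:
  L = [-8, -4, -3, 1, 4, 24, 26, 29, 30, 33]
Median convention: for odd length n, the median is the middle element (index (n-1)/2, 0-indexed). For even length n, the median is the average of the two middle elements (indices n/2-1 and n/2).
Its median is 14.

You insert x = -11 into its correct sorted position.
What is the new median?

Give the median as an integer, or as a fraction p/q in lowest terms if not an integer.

Old list (sorted, length 10): [-8, -4, -3, 1, 4, 24, 26, 29, 30, 33]
Old median = 14
Insert x = -11
Old length even (10). Middle pair: indices 4,5 = 4,24.
New length odd (11). New median = single middle element.
x = -11: 0 elements are < x, 10 elements are > x.
New sorted list: [-11, -8, -4, -3, 1, 4, 24, 26, 29, 30, 33]
New median = 4

Answer: 4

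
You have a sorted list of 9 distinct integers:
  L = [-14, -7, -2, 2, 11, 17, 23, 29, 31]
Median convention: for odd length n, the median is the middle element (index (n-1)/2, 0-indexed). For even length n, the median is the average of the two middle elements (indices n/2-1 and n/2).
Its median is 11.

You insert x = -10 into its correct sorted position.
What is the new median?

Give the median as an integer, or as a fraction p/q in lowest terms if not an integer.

Answer: 13/2

Derivation:
Old list (sorted, length 9): [-14, -7, -2, 2, 11, 17, 23, 29, 31]
Old median = 11
Insert x = -10
Old length odd (9). Middle was index 4 = 11.
New length even (10). New median = avg of two middle elements.
x = -10: 1 elements are < x, 8 elements are > x.
New sorted list: [-14, -10, -7, -2, 2, 11, 17, 23, 29, 31]
New median = 13/2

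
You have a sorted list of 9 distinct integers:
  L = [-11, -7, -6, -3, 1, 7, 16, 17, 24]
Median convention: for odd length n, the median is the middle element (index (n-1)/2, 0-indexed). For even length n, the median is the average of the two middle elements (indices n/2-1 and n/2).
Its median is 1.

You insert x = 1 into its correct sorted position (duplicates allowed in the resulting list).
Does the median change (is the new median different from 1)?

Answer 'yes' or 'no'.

Answer: no

Derivation:
Old median = 1
Insert x = 1
New median = 1
Changed? no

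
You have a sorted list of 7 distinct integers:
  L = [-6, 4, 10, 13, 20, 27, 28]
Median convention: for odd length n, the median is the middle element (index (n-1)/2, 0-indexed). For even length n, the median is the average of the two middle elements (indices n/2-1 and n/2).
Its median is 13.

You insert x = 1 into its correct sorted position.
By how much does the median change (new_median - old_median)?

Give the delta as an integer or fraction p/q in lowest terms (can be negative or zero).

Old median = 13
After inserting x = 1: new sorted = [-6, 1, 4, 10, 13, 20, 27, 28]
New median = 23/2
Delta = 23/2 - 13 = -3/2

Answer: -3/2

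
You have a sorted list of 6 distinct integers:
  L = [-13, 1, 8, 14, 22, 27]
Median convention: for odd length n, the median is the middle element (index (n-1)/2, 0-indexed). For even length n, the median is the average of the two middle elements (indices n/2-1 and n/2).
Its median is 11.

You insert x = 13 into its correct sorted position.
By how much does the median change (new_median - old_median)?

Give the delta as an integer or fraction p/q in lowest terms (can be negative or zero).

Old median = 11
After inserting x = 13: new sorted = [-13, 1, 8, 13, 14, 22, 27]
New median = 13
Delta = 13 - 11 = 2

Answer: 2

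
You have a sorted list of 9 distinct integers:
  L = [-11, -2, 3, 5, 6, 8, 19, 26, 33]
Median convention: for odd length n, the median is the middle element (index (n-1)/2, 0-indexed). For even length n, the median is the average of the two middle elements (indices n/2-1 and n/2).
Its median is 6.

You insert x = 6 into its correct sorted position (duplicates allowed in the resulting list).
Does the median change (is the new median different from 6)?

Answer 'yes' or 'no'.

Old median = 6
Insert x = 6
New median = 6
Changed? no

Answer: no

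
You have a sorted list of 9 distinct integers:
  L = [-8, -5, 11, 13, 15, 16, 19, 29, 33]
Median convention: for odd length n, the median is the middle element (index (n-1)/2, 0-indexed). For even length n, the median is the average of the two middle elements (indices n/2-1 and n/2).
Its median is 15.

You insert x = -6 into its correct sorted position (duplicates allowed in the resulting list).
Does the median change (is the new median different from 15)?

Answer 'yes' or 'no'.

Answer: yes

Derivation:
Old median = 15
Insert x = -6
New median = 14
Changed? yes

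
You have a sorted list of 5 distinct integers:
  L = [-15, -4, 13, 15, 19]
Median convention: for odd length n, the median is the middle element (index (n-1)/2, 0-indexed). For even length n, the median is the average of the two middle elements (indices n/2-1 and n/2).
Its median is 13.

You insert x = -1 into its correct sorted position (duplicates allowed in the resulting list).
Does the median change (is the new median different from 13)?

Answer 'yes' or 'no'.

Old median = 13
Insert x = -1
New median = 6
Changed? yes

Answer: yes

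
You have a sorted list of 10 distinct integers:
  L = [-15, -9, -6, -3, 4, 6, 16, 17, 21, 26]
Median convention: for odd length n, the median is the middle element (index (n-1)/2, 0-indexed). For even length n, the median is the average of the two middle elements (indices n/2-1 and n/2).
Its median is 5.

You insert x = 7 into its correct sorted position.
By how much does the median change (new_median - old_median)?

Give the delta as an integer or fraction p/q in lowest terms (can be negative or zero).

Answer: 1

Derivation:
Old median = 5
After inserting x = 7: new sorted = [-15, -9, -6, -3, 4, 6, 7, 16, 17, 21, 26]
New median = 6
Delta = 6 - 5 = 1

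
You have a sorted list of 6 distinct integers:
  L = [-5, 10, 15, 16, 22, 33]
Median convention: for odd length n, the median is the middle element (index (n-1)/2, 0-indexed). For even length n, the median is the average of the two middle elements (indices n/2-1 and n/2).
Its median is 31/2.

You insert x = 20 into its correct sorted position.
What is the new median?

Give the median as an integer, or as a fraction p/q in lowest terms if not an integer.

Old list (sorted, length 6): [-5, 10, 15, 16, 22, 33]
Old median = 31/2
Insert x = 20
Old length even (6). Middle pair: indices 2,3 = 15,16.
New length odd (7). New median = single middle element.
x = 20: 4 elements are < x, 2 elements are > x.
New sorted list: [-5, 10, 15, 16, 20, 22, 33]
New median = 16

Answer: 16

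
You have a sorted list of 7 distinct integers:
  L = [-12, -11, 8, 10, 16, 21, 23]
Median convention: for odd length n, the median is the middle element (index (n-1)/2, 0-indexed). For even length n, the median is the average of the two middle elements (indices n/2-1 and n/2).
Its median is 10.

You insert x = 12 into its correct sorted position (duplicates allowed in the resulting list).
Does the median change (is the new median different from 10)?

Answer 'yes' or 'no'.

Old median = 10
Insert x = 12
New median = 11
Changed? yes

Answer: yes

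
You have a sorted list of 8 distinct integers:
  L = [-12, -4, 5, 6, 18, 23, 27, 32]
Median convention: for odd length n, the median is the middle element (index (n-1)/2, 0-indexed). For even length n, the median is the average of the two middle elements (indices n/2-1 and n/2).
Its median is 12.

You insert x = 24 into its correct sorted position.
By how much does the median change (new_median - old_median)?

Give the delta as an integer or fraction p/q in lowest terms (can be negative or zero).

Answer: 6

Derivation:
Old median = 12
After inserting x = 24: new sorted = [-12, -4, 5, 6, 18, 23, 24, 27, 32]
New median = 18
Delta = 18 - 12 = 6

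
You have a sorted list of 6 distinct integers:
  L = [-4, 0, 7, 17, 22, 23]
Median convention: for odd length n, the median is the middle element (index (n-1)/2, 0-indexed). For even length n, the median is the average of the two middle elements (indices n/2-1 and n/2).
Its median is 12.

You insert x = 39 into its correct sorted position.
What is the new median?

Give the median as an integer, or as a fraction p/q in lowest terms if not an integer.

Answer: 17

Derivation:
Old list (sorted, length 6): [-4, 0, 7, 17, 22, 23]
Old median = 12
Insert x = 39
Old length even (6). Middle pair: indices 2,3 = 7,17.
New length odd (7). New median = single middle element.
x = 39: 6 elements are < x, 0 elements are > x.
New sorted list: [-4, 0, 7, 17, 22, 23, 39]
New median = 17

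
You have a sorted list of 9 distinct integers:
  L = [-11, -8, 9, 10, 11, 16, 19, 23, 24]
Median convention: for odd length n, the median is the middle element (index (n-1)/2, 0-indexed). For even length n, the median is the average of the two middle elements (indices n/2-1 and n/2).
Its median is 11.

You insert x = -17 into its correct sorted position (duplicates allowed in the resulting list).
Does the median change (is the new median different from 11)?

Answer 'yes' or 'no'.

Old median = 11
Insert x = -17
New median = 21/2
Changed? yes

Answer: yes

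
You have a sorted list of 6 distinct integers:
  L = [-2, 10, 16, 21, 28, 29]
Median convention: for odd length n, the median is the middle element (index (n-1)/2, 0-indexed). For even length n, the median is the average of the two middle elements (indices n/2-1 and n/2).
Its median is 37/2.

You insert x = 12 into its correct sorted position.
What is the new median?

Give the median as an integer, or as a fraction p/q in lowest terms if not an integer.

Old list (sorted, length 6): [-2, 10, 16, 21, 28, 29]
Old median = 37/2
Insert x = 12
Old length even (6). Middle pair: indices 2,3 = 16,21.
New length odd (7). New median = single middle element.
x = 12: 2 elements are < x, 4 elements are > x.
New sorted list: [-2, 10, 12, 16, 21, 28, 29]
New median = 16

Answer: 16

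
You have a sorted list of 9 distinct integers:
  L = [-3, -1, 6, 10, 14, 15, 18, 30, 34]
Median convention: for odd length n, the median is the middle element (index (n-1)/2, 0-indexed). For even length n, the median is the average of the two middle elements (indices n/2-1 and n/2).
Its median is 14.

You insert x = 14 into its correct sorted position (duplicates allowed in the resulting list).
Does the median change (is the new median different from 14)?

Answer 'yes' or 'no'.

Answer: no

Derivation:
Old median = 14
Insert x = 14
New median = 14
Changed? no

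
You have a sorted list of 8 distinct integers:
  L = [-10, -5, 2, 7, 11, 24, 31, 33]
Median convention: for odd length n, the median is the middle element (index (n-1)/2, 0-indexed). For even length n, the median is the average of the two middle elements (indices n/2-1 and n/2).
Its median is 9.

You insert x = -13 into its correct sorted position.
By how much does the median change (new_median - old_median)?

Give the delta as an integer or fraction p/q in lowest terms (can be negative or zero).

Old median = 9
After inserting x = -13: new sorted = [-13, -10, -5, 2, 7, 11, 24, 31, 33]
New median = 7
Delta = 7 - 9 = -2

Answer: -2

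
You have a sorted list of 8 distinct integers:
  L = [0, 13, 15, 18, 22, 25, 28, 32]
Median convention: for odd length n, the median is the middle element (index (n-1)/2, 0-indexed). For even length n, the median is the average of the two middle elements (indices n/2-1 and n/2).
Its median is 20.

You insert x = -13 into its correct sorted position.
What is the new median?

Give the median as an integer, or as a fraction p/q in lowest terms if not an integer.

Answer: 18

Derivation:
Old list (sorted, length 8): [0, 13, 15, 18, 22, 25, 28, 32]
Old median = 20
Insert x = -13
Old length even (8). Middle pair: indices 3,4 = 18,22.
New length odd (9). New median = single middle element.
x = -13: 0 elements are < x, 8 elements are > x.
New sorted list: [-13, 0, 13, 15, 18, 22, 25, 28, 32]
New median = 18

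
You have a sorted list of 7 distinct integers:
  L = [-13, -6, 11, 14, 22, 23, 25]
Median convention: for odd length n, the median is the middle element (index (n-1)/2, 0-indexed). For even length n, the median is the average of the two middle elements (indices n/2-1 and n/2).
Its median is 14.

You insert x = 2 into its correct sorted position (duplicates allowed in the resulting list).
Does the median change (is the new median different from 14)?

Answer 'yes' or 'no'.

Answer: yes

Derivation:
Old median = 14
Insert x = 2
New median = 25/2
Changed? yes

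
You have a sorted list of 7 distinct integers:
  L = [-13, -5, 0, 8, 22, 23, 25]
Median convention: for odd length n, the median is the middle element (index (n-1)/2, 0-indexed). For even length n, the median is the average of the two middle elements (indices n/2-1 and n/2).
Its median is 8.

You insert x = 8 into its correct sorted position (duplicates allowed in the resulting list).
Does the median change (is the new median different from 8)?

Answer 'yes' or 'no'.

Old median = 8
Insert x = 8
New median = 8
Changed? no

Answer: no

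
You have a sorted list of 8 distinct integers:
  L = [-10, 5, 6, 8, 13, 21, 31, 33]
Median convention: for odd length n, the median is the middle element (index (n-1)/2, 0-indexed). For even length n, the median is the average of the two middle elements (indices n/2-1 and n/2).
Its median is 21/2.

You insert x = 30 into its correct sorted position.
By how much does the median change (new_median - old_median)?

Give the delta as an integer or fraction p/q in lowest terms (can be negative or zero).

Old median = 21/2
After inserting x = 30: new sorted = [-10, 5, 6, 8, 13, 21, 30, 31, 33]
New median = 13
Delta = 13 - 21/2 = 5/2

Answer: 5/2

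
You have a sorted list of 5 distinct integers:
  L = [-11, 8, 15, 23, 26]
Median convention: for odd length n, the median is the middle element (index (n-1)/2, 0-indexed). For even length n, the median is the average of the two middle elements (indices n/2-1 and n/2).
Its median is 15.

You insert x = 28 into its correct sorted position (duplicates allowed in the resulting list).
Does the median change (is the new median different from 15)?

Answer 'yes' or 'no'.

Old median = 15
Insert x = 28
New median = 19
Changed? yes

Answer: yes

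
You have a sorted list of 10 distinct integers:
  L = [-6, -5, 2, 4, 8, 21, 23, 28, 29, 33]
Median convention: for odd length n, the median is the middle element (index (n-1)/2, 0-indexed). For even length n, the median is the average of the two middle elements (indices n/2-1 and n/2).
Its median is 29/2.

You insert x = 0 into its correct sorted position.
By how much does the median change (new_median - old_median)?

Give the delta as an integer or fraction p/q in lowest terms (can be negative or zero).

Answer: -13/2

Derivation:
Old median = 29/2
After inserting x = 0: new sorted = [-6, -5, 0, 2, 4, 8, 21, 23, 28, 29, 33]
New median = 8
Delta = 8 - 29/2 = -13/2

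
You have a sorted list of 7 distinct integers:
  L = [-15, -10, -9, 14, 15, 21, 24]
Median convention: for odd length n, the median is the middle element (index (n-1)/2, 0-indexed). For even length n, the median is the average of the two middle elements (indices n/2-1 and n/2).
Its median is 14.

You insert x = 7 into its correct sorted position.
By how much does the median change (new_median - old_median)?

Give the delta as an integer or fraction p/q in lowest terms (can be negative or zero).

Answer: -7/2

Derivation:
Old median = 14
After inserting x = 7: new sorted = [-15, -10, -9, 7, 14, 15, 21, 24]
New median = 21/2
Delta = 21/2 - 14 = -7/2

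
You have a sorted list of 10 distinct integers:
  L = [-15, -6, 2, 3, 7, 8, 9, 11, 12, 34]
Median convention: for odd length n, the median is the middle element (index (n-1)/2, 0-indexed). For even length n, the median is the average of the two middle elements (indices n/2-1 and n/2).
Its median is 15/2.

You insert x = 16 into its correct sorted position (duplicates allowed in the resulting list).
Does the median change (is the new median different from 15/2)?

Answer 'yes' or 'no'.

Answer: yes

Derivation:
Old median = 15/2
Insert x = 16
New median = 8
Changed? yes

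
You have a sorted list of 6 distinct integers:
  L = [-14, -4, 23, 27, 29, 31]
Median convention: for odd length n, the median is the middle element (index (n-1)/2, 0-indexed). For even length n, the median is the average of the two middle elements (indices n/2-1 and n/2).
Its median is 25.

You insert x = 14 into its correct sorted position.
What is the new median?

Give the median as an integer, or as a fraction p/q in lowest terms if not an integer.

Answer: 23

Derivation:
Old list (sorted, length 6): [-14, -4, 23, 27, 29, 31]
Old median = 25
Insert x = 14
Old length even (6). Middle pair: indices 2,3 = 23,27.
New length odd (7). New median = single middle element.
x = 14: 2 elements are < x, 4 elements are > x.
New sorted list: [-14, -4, 14, 23, 27, 29, 31]
New median = 23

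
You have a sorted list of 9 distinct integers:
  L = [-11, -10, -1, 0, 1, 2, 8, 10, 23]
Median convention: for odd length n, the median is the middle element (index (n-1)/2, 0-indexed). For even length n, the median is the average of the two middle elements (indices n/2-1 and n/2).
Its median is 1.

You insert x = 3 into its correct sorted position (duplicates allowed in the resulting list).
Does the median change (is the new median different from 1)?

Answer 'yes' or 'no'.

Old median = 1
Insert x = 3
New median = 3/2
Changed? yes

Answer: yes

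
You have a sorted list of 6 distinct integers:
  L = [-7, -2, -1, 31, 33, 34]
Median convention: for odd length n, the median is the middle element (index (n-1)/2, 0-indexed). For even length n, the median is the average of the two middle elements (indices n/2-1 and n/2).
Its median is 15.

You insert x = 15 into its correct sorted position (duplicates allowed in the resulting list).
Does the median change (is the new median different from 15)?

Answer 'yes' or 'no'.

Old median = 15
Insert x = 15
New median = 15
Changed? no

Answer: no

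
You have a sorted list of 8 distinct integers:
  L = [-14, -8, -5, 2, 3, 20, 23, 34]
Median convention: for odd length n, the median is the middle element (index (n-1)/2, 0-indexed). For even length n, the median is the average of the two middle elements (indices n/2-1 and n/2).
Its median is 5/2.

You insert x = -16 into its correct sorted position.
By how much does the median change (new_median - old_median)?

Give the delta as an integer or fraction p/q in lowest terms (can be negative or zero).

Old median = 5/2
After inserting x = -16: new sorted = [-16, -14, -8, -5, 2, 3, 20, 23, 34]
New median = 2
Delta = 2 - 5/2 = -1/2

Answer: -1/2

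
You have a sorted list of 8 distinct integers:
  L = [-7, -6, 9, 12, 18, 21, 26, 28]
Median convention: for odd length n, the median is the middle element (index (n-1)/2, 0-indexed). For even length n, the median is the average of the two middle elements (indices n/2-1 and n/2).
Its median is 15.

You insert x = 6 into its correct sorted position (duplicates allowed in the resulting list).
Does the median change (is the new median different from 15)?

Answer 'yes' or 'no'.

Old median = 15
Insert x = 6
New median = 12
Changed? yes

Answer: yes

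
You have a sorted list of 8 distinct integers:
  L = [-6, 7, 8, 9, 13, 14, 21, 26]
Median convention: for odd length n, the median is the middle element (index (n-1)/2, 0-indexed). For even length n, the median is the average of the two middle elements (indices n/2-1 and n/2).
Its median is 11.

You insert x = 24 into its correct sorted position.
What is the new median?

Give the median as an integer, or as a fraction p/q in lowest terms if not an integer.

Answer: 13

Derivation:
Old list (sorted, length 8): [-6, 7, 8, 9, 13, 14, 21, 26]
Old median = 11
Insert x = 24
Old length even (8). Middle pair: indices 3,4 = 9,13.
New length odd (9). New median = single middle element.
x = 24: 7 elements are < x, 1 elements are > x.
New sorted list: [-6, 7, 8, 9, 13, 14, 21, 24, 26]
New median = 13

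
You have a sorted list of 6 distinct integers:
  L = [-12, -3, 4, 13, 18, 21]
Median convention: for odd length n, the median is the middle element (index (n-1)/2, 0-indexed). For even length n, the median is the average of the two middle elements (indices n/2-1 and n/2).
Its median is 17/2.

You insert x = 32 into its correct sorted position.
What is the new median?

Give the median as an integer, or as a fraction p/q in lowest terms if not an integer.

Old list (sorted, length 6): [-12, -3, 4, 13, 18, 21]
Old median = 17/2
Insert x = 32
Old length even (6). Middle pair: indices 2,3 = 4,13.
New length odd (7). New median = single middle element.
x = 32: 6 elements are < x, 0 elements are > x.
New sorted list: [-12, -3, 4, 13, 18, 21, 32]
New median = 13

Answer: 13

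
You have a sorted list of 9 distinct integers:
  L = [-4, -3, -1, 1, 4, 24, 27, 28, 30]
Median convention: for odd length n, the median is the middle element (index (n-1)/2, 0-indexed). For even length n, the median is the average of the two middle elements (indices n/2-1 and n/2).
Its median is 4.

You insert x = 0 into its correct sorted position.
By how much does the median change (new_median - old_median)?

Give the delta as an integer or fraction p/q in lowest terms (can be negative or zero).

Answer: -3/2

Derivation:
Old median = 4
After inserting x = 0: new sorted = [-4, -3, -1, 0, 1, 4, 24, 27, 28, 30]
New median = 5/2
Delta = 5/2 - 4 = -3/2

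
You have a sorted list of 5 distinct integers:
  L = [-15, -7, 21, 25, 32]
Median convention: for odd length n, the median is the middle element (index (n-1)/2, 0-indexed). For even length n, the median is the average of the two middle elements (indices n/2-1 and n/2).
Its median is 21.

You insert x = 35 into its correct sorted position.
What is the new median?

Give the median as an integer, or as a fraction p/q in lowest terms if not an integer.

Old list (sorted, length 5): [-15, -7, 21, 25, 32]
Old median = 21
Insert x = 35
Old length odd (5). Middle was index 2 = 21.
New length even (6). New median = avg of two middle elements.
x = 35: 5 elements are < x, 0 elements are > x.
New sorted list: [-15, -7, 21, 25, 32, 35]
New median = 23

Answer: 23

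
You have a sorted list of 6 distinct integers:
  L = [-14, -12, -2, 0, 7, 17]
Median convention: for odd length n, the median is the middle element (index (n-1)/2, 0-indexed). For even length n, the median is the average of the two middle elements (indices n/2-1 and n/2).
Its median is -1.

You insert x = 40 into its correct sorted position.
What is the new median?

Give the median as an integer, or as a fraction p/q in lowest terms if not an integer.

Answer: 0

Derivation:
Old list (sorted, length 6): [-14, -12, -2, 0, 7, 17]
Old median = -1
Insert x = 40
Old length even (6). Middle pair: indices 2,3 = -2,0.
New length odd (7). New median = single middle element.
x = 40: 6 elements are < x, 0 elements are > x.
New sorted list: [-14, -12, -2, 0, 7, 17, 40]
New median = 0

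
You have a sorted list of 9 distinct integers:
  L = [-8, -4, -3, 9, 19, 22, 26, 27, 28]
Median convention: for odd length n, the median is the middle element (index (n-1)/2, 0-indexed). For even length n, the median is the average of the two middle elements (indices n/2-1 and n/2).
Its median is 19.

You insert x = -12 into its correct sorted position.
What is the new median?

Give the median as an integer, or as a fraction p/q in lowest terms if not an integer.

Answer: 14

Derivation:
Old list (sorted, length 9): [-8, -4, -3, 9, 19, 22, 26, 27, 28]
Old median = 19
Insert x = -12
Old length odd (9). Middle was index 4 = 19.
New length even (10). New median = avg of two middle elements.
x = -12: 0 elements are < x, 9 elements are > x.
New sorted list: [-12, -8, -4, -3, 9, 19, 22, 26, 27, 28]
New median = 14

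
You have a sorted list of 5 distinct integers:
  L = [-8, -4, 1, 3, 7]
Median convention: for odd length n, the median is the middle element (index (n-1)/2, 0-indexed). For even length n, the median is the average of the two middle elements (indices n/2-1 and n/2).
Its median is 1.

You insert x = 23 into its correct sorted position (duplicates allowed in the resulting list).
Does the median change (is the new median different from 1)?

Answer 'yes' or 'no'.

Answer: yes

Derivation:
Old median = 1
Insert x = 23
New median = 2
Changed? yes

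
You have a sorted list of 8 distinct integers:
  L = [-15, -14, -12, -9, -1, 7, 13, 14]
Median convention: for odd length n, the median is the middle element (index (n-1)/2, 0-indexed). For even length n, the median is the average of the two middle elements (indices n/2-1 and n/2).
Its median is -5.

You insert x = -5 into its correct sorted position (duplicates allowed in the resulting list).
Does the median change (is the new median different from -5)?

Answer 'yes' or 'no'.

Answer: no

Derivation:
Old median = -5
Insert x = -5
New median = -5
Changed? no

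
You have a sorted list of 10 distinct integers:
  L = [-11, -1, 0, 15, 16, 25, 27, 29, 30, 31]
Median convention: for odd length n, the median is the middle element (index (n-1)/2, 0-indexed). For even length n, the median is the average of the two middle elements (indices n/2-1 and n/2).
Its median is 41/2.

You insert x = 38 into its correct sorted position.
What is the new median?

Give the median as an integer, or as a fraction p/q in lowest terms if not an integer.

Old list (sorted, length 10): [-11, -1, 0, 15, 16, 25, 27, 29, 30, 31]
Old median = 41/2
Insert x = 38
Old length even (10). Middle pair: indices 4,5 = 16,25.
New length odd (11). New median = single middle element.
x = 38: 10 elements are < x, 0 elements are > x.
New sorted list: [-11, -1, 0, 15, 16, 25, 27, 29, 30, 31, 38]
New median = 25

Answer: 25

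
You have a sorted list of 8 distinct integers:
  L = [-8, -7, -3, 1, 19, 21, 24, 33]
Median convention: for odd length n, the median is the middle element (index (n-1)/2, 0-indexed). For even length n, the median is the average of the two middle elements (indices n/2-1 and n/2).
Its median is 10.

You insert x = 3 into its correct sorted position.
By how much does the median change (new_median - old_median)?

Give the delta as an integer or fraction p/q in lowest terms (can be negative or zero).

Old median = 10
After inserting x = 3: new sorted = [-8, -7, -3, 1, 3, 19, 21, 24, 33]
New median = 3
Delta = 3 - 10 = -7

Answer: -7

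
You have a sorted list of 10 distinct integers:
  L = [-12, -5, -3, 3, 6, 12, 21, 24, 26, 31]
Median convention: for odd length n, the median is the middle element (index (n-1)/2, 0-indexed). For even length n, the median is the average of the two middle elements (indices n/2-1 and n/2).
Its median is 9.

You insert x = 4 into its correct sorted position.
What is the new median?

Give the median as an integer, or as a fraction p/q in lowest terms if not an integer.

Old list (sorted, length 10): [-12, -5, -3, 3, 6, 12, 21, 24, 26, 31]
Old median = 9
Insert x = 4
Old length even (10). Middle pair: indices 4,5 = 6,12.
New length odd (11). New median = single middle element.
x = 4: 4 elements are < x, 6 elements are > x.
New sorted list: [-12, -5, -3, 3, 4, 6, 12, 21, 24, 26, 31]
New median = 6

Answer: 6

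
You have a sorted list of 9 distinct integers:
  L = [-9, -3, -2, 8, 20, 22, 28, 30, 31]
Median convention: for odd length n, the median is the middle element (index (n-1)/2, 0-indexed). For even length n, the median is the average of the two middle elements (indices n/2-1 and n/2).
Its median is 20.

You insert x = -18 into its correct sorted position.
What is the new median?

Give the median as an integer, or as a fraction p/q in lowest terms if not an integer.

Old list (sorted, length 9): [-9, -3, -2, 8, 20, 22, 28, 30, 31]
Old median = 20
Insert x = -18
Old length odd (9). Middle was index 4 = 20.
New length even (10). New median = avg of two middle elements.
x = -18: 0 elements are < x, 9 elements are > x.
New sorted list: [-18, -9, -3, -2, 8, 20, 22, 28, 30, 31]
New median = 14

Answer: 14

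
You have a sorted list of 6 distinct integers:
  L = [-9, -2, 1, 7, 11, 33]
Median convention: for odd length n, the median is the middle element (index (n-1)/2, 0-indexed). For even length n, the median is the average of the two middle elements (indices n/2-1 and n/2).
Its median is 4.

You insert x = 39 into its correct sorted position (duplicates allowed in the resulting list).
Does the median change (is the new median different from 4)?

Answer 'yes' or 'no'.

Old median = 4
Insert x = 39
New median = 7
Changed? yes

Answer: yes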